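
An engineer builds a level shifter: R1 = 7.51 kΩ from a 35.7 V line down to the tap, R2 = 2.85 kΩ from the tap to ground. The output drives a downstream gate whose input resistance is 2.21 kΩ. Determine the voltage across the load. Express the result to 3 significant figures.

V_out ≈ 5.08 V

The load sits in parallel with R2: R2‖R_L = (2.85 × 2.21) / (2.85 + 2.21) = 1.245 kΩ.
V_out = 35.7 × 1.245 / (7.51 + 1.245) = 35.7 × 1.245/8.755 = 5.08 V.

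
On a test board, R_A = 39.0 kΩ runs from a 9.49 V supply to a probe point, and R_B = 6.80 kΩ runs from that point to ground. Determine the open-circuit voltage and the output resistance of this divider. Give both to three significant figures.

V_th is the open-circuit tap voltage: 9.49 × 6.80/(39.0 + 6.80) = 1.41 V.
With the supply zeroed, R_A and R_B appear in parallel from the tap: R_th = R_A‖R_B = (39.0 × 6.80)/45.80 = 5.79 kΩ.

V_th = 1.41 V, R_th = 5.79 kΩ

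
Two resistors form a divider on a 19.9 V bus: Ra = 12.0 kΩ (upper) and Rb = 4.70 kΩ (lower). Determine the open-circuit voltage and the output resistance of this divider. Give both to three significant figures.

V_th is the open-circuit tap voltage: 19.9 × 4.70/(12.0 + 4.70) = 5.60 V.
With the supply zeroed, Ra and Rb appear in parallel from the tap: R_th = Ra‖Rb = (12.0 × 4.70)/16.70 = 3.38 kΩ.

V_th = 5.60 V, R_th = 3.38 kΩ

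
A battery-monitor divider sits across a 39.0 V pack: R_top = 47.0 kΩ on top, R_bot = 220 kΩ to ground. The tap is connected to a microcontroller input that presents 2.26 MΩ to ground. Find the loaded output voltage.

The load sits in parallel with R_bot: R_bot‖R_L = (220 × 2260) / (220 + 2260) = 200.5 kΩ.
V_out = 39.0 × 200.5 / (47.0 + 200.5) = 39.0 × 200.5/247.5 = 31.6 V.
(Unloaded it would have been 32.1 V.)

V_out ≈ 31.6 V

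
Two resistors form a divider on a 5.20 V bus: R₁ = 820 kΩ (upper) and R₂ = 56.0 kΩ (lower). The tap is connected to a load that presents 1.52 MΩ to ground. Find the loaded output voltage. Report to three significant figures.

V_out ≈ 0.321 V

The load sits in parallel with R₂: R₂‖R_L = (56.0 × 1520) / (56.0 + 1520) = 54.01 kΩ.
V_out = 5.20 × 54.01 / (820 + 54.01) = 5.20 × 54.01/874.0 = 0.321 V.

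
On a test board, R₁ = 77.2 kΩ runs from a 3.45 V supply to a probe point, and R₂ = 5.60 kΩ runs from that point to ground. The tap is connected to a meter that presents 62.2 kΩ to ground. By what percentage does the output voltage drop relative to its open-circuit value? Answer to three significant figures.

7.74 %

The divider's output (Thévenin) resistance is R₁‖R₂ = 5.221 kΩ.
Fractional drop under load = R_th/(R_th + R_L) = 5.221 / (5.221 + 62.2) = 0.07744.
So the output falls by 7.74 %.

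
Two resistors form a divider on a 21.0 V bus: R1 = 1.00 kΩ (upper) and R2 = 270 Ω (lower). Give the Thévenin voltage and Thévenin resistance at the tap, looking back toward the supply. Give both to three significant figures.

V_th is the open-circuit tap voltage: 21.0 × 270/(1000 + 270) = 4.46 V.
With the supply zeroed, R1 and R2 appear in parallel from the tap: R_th = R1‖R2 = (1000 × 270)/1270 = 213 Ω.

V_th = 4.46 V, R_th = 213 Ω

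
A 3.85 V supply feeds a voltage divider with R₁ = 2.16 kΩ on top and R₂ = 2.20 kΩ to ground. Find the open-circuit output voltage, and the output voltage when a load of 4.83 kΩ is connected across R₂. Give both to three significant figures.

Unloaded: 1.94 V; loaded: 1.58 V

Open-circuit: V = 3.85 × 2.20/(2.16 + 2.20) = 1.94 V.
With the load, R₂ becomes R₂‖R_L = 1.512 kΩ, so V = 3.85 × 1.512/3.672 = 1.58 V.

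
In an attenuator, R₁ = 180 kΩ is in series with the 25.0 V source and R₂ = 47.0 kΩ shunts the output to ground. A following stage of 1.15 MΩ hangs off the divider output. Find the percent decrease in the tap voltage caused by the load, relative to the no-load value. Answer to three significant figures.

3.14 %

The divider's output (Thévenin) resistance is R₁‖R₂ = 37.27 kΩ.
Fractional drop under load = R_th/(R_th + R_L) = 37.27 / (37.27 + 1150) = 0.03139.
So the output falls by 3.14 %.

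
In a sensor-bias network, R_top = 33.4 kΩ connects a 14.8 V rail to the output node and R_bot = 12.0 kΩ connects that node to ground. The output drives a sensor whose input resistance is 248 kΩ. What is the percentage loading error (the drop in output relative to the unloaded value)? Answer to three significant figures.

3.44 %

The divider's output (Thévenin) resistance is R_top‖R_bot = 8.828 kΩ.
Fractional drop under load = R_th/(R_th + R_L) = 8.828 / (8.828 + 248) = 0.03437.
So the output falls by 3.44 %.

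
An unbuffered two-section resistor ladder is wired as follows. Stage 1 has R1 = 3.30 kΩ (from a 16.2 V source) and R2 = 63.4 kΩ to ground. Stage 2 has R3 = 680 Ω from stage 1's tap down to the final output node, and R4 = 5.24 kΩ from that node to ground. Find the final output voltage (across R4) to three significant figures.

Stage 2 presents R3+R4 = 5920 Ω as a load on stage 1's tap.
Stage 1's lower leg becomes R2‖(R3+R4) = 5414 Ω, so V_mid = 16.2 × 5414/8714 = 10.07 V.
Stage 2 is itself unloaded: V_out = V_mid × R4/(R3+R4) = 10.07 × 5240/5920 = 8.91 V.

V_out ≈ 8.91 V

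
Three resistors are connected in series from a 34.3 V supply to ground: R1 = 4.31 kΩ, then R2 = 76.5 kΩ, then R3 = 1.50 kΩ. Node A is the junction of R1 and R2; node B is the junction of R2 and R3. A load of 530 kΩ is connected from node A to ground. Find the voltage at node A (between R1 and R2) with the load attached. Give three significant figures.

V ≈ 32.3 V

Below node A the series string R2+R3 = 78.00 kΩ sits in parallel with the 530 kΩ load: 67.99 kΩ.
V_A = 34.3 × 67.99/(4.31 + 67.99) = 32.3 V.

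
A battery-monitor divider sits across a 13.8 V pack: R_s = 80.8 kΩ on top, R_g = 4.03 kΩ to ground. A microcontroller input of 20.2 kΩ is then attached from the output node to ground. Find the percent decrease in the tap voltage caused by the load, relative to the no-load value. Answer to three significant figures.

Unloaded V = 13.8 × 4.03/84.83 = 0.6556 V.
Loaded: R_g‖R_L = 3.360 kΩ, giving V = 13.8 × 3.360/84.16 = 0.5509 V.
Drop = (0.6556 − 0.5509) / 0.6556 = 16.0 %.

16.0 %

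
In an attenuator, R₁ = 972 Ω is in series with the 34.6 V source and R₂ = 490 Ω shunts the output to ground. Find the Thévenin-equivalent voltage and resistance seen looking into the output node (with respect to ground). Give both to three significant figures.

V_th is the open-circuit tap voltage: 34.6 × 490/(972 + 490) = 11.6 V.
With the supply zeroed, R₁ and R₂ appear in parallel from the tap: R_th = R₁‖R₂ = (972 × 490)/1462 = 326 Ω.

V_th = 11.6 V, R_th = 326 Ω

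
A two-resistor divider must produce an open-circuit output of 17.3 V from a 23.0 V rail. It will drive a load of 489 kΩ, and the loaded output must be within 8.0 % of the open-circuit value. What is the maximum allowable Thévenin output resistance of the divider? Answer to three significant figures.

Loading drop = R_th/(R_th + R_L) ≤ 0.0800, so R_th ≤ R_L · ε/(1−ε) = 489 kΩ × 0.0800/0.9200 = 42.5 kΩ.
(Any R1, R2 with R2/(R1+R2) = 0.752 and R1‖R2 ≤ 42.5 kΩ will meet the spec.)

R_th ≤ 42.5 kΩ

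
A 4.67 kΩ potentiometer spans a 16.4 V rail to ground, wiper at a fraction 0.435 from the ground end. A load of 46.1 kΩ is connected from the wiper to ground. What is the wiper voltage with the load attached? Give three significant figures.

The wiper splits the pot into (1−α)R = 2.639 kΩ above and αR = 2.031 kΩ below.
Lower section ‖ load = 1.946 kΩ.
V_wiper = 16.4 × 1.946/(2.639 + 1.946) = 6.96 V.

V ≈ 6.96 V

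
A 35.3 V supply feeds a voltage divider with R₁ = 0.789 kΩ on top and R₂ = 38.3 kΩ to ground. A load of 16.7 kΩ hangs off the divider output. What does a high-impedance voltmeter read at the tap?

V_out ≈ 33.1 V

The load sits in parallel with R₂: R₂‖R_L = (38300 × 16700) / (38300 + 16700) = 11630 Ω.
V_out = 35.3 × 11630 / (789 + 11630) = 35.3 × 11630/12420 = 33.1 V.
(Unloaded it would have been 34.6 V.)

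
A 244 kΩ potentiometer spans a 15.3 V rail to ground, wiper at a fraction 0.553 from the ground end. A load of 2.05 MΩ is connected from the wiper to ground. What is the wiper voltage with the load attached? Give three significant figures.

V ≈ 8.22 V

The wiper splits the pot into (1−α)R = 109.1 kΩ above and αR = 134.9 kΩ below.
Lower section ‖ load = 126.6 kΩ.
V_wiper = 15.3 × 126.6/(109.1 + 126.6) = 8.22 V.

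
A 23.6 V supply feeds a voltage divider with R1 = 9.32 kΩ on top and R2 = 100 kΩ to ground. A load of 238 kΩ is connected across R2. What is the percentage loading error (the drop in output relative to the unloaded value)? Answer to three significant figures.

The divider's output (Thévenin) resistance is R1‖R2 = 8.525 kΩ.
Fractional drop under load = R_th/(R_th + R_L) = 8.525 / (8.525 + 238) = 0.03458.
So the output falls by 3.46 %.

3.46 %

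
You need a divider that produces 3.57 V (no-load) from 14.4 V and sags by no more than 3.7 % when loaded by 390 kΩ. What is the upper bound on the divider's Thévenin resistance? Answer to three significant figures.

R_th ≤ 15.0 kΩ

Loading drop = R_th/(R_th + R_L) ≤ 0.0370, so R_th ≤ R_L · ε/(1−ε) = 390 kΩ × 0.0370/0.9630 = 15.0 kΩ.
(Any R1, R2 with R2/(R1+R2) = 0.248 and R1‖R2 ≤ 15.0 kΩ will meet the spec.)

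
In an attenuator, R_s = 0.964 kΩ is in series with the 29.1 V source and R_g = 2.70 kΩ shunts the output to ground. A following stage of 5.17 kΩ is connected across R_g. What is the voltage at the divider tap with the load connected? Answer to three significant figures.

The load sits in parallel with R_g: R_g‖R_L = (2700 × 5170) / (2700 + 5170) = 1774 Ω.
V_out = 29.1 × 1774 / (964 + 1774) = 29.1 × 1774/2738 = 18.9 V.

V_out ≈ 18.9 V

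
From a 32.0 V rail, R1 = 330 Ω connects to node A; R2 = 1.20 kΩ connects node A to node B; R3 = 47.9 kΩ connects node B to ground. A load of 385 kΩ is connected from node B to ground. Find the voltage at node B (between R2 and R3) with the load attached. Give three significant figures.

At node B, R3 is in parallel with the load: R3‖R_L = 42600 Ω.
Below node A the resistance is R2 + (R3‖R_L) = 43800 Ω, so V_A = 32.0 × 43800/44130 = 31.76 V.
Then V_B = V_A × (R3‖R_L)/(R2 + R3‖R_L) = 31.76 × 42600/43800 = 30.9 V.

V ≈ 30.9 V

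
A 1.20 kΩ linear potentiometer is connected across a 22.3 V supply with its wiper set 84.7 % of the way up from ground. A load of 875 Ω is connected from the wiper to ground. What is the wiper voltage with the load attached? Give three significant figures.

The wiper splits the pot into (1−α)R = 183.6 Ω above and αR = 1016 Ω below.
Lower section ‖ load = 470.2 Ω.
V_wiper = 22.3 × 470.2/(183.6 + 470.2) = 16.0 V.

V ≈ 16.0 V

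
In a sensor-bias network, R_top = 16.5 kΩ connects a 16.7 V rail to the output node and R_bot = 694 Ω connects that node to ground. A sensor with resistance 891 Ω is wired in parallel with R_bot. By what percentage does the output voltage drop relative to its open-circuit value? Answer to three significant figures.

42.8 %

Unloaded V = 16.7 × 694/17190 = 0.6741 V.
Loaded: R_bot‖R_L = 390.1 Ω, giving V = 16.7 × 390.1/16890 = 0.3857 V.
Drop = (0.6741 − 0.3857) / 0.6741 = 42.8 %.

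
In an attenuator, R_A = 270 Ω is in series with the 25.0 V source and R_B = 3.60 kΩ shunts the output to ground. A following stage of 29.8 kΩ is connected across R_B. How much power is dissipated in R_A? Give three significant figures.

Total resistance from the source is R_A + (R_B‖R_L) = 3482 Ω, so I = 25.0/3482 Ω = 7.180 mA.
P = I²·R_A = (7.180 mA)² × 270 Ω = 13.9 mW.

P ≈ 13.9 mW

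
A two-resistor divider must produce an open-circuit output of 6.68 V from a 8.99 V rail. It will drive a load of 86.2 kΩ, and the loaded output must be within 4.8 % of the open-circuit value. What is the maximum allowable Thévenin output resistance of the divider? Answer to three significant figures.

Loading drop = R_th/(R_th + R_L) ≤ 0.0480, so R_th ≤ R_L · ε/(1−ε) = 86.2 kΩ × 0.0480/0.9520 = 4.35 kΩ.
(Any R1, R2 with R2/(R1+R2) = 0.743 and R1‖R2 ≤ 4.35 kΩ will meet the spec.)

R_th ≤ 4.35 kΩ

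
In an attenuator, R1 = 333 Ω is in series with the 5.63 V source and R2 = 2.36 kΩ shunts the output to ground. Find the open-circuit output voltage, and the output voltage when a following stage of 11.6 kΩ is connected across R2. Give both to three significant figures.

Open-circuit: V = 5.63 × 2360/(333 + 2360) = 4.93 V.
With the load, R2 becomes R2‖R_L = 1961 Ω, so V = 5.63 × 1961/2294 = 4.81 V.

Unloaded: 4.93 V; loaded: 4.81 V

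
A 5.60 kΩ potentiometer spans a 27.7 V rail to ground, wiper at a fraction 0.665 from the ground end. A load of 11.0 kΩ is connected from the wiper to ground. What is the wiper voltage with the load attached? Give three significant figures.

V ≈ 16.5 V

The wiper splits the pot into (1−α)R = 1.876 kΩ above and αR = 3.724 kΩ below.
Lower section ‖ load = 2.782 kΩ.
V_wiper = 27.7 × 2.782/(1.876 + 2.782) = 16.5 V.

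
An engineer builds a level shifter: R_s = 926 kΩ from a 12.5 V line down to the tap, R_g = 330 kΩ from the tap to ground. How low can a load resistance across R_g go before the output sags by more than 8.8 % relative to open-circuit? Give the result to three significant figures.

Output resistance R_th = R_s‖R_g = (926 × 330)/1256 = 243.3 kΩ.
The fractional drop is R_th/(R_th + R_L); requiring this ≤ 0.0880 gives R_L ≥ R_th(1/0.0880 − 1) = 243.3 × 10.36 = 2.52 MΩ.

R_L(min) ≈ 2.52 MΩ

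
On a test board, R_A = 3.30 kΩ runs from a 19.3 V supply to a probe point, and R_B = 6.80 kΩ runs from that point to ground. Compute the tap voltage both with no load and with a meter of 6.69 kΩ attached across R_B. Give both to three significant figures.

Open-circuit: V = 19.3 × 6.80/(3.30 + 6.80) = 13.0 V.
With the load, R_B becomes R_B‖R_L = 3.372 kΩ, so V = 19.3 × 3.372/6.672 = 9.75 V.

Unloaded: 13.0 V; loaded: 9.75 V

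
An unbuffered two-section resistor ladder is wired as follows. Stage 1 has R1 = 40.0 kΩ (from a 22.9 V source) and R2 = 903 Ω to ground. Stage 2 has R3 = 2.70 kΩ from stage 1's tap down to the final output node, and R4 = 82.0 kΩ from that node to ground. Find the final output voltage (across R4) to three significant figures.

V_out ≈ 0.484 V

Stage 2 presents R3+R4 = 84700 Ω as a load on stage 1's tap.
Stage 1's lower leg becomes R2‖(R3+R4) = 893.5 Ω, so V_mid = 22.9 × 893.5/40890 = 0.5003 V.
Stage 2 is itself unloaded: V_out = V_mid × R4/(R3+R4) = 0.5003 × 82000/84700 = 0.484 V.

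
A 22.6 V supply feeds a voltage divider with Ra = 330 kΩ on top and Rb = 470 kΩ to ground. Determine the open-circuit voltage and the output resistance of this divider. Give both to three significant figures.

V_th is the open-circuit tap voltage: 22.6 × 470/(330 + 470) = 13.3 V.
With the supply zeroed, Ra and Rb appear in parallel from the tap: R_th = Ra‖Rb = (330 × 470)/800.0 = 194 kΩ.

V_th = 13.3 V, R_th = 194 kΩ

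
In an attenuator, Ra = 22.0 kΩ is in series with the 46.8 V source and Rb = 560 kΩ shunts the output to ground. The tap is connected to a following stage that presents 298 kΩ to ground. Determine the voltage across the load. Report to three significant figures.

V_out ≈ 42.0 V

The load sits in parallel with Rb: Rb‖R_L = (560 × 298) / (560 + 298) = 194.5 kΩ.
V_out = 46.8 × 194.5 / (22.0 + 194.5) = 46.8 × 194.5/216.5 = 42.0 V.
(Unloaded it would have been 45.0 V.)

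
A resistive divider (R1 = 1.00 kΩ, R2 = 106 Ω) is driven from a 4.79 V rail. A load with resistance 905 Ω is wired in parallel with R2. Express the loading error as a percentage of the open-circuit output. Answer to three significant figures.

The divider's output (Thévenin) resistance is R1‖R2 = 95.84 Ω.
Fractional drop under load = R_th/(R_th + R_L) = 95.84 / (95.84 + 905) = 0.09576.
So the output falls by 9.58 %.

9.58 %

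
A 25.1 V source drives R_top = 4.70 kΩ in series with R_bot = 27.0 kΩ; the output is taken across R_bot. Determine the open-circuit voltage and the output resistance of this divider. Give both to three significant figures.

V_th = 21.4 V, R_th = 4.00 kΩ

V_th is the open-circuit tap voltage: 25.1 × 27.0/(4.70 + 27.0) = 21.4 V.
With the supply zeroed, R_top and R_bot appear in parallel from the tap: R_th = R_top‖R_bot = (4.70 × 27.0)/31.70 = 4.00 kΩ.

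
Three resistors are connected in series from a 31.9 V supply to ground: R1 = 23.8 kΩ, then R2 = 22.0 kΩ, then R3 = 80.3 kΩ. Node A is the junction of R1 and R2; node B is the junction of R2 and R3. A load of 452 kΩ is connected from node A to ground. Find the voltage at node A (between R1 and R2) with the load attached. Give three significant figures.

V ≈ 24.8 V

Below node A the series string R2+R3 = 102.3 kΩ sits in parallel with the 452 kΩ load: 83.42 kΩ.
V_A = 31.9 × 83.42/(23.8 + 83.42) = 24.8 V.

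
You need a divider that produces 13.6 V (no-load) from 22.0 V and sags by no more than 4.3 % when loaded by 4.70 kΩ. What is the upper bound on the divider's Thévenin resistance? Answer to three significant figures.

R_th ≤ 211 Ω

Loading drop = R_th/(R_th + R_L) ≤ 0.0430, so R_th ≤ R_L · ε/(1−ε) = 4.70 kΩ × 0.0430/0.9570 = 211 Ω.
(Any R1, R2 with R2/(R1+R2) = 0.618 and R1‖R2 ≤ 211 Ω will meet the spec.)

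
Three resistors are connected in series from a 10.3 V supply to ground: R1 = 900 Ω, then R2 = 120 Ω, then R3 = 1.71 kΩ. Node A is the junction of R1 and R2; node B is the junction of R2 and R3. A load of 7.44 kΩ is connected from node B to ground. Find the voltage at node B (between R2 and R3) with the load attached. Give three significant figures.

At node B, R3 is in parallel with the load: R3‖R_L = 1390 Ω.
Below node A the resistance is R2 + (R3‖R_L) = 1510 Ω, so V_A = 10.3 × 1510/2410 = 6.454 V.
Then V_B = V_A × (R3‖R_L)/(R2 + R3‖R_L) = 6.454 × 1390/1510 = 5.94 V.

V ≈ 5.94 V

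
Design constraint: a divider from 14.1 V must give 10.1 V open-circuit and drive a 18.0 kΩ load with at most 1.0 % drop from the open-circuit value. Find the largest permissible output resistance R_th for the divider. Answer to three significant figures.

R_th ≤ 182 Ω

Loading drop = R_th/(R_th + R_L) ≤ 0.0100, so R_th ≤ R_L · ε/(1−ε) = 18.0 kΩ × 0.0100/0.9900 = 182 Ω.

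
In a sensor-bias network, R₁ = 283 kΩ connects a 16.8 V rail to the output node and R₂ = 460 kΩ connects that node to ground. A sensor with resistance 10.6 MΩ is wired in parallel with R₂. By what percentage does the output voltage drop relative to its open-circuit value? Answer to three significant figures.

1.63 %

The divider's output (Thévenin) resistance is R₁‖R₂ = 175.2 kΩ.
Fractional drop under load = R_th/(R_th + R_L) = 175.2 / (175.2 + 10600) = 0.01626.
So the output falls by 1.63 %.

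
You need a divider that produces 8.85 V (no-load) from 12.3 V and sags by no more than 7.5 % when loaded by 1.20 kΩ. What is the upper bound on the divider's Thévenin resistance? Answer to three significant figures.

R_th ≤ 97.3 Ω

Loading drop = R_th/(R_th + R_L) ≤ 0.0750, so R_th ≤ R_L · ε/(1−ε) = 1.20 kΩ × 0.0750/0.9250 = 97.3 Ω.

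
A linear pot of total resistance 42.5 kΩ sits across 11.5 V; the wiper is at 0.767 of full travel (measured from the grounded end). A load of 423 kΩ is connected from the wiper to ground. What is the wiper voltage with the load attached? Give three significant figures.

V ≈ 8.66 V

The wiper splits the pot into (1−α)R = 9.902 kΩ above and αR = 32.60 kΩ below.
Lower section ‖ load = 30.27 kΩ.
V_wiper = 11.5 × 30.27/(9.902 + 30.27) = 8.66 V.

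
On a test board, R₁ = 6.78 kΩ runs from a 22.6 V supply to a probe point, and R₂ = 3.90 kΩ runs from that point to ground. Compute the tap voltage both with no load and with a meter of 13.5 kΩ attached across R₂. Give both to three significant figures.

Open-circuit: V = 22.6 × 3.90/(6.78 + 3.90) = 8.25 V.
With the load, R₂ becomes R₂‖R_L = 3.026 kΩ, so V = 22.6 × 3.026/9.806 = 6.97 V.

Unloaded: 8.25 V; loaded: 6.97 V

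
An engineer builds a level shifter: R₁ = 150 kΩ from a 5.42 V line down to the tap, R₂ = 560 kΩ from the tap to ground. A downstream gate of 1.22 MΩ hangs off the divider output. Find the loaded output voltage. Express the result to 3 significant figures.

V_out ≈ 3.90 V

The load sits in parallel with R₂: R₂‖R_L = (560 × 1220) / (560 + 1220) = 383.8 kΩ.
V_out = 5.42 × 383.8 / (150 + 383.8) = 5.42 × 383.8/533.8 = 3.90 V.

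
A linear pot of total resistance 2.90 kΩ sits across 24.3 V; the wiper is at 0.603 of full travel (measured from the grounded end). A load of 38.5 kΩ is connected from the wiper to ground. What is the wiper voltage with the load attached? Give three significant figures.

The wiper splits the pot into (1−α)R = 1.151 kΩ above and αR = 1.749 kΩ below.
Lower section ‖ load = 1.673 kΩ.
V_wiper = 24.3 × 1.673/(1.151 + 1.673) = 14.4 V.

V ≈ 14.4 V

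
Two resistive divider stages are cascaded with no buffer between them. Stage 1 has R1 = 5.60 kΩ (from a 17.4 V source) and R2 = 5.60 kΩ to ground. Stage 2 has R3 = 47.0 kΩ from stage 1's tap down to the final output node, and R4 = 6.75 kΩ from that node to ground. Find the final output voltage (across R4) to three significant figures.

V_out ≈ 1.04 V

Stage 2 presents R3+R4 = 53.75 kΩ as a load on stage 1's tap.
Stage 1's lower leg becomes R2‖(R3+R4) = 5.072 kΩ, so V_mid = 17.4 × 5.072/10.67 = 8.269 V.
Stage 2 is itself unloaded: V_out = V_mid × R4/(R3+R4) = 8.269 × 6.75/53.75 = 1.04 V.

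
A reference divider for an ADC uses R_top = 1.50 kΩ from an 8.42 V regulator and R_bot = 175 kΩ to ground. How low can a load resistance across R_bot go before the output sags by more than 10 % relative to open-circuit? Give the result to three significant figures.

R_L(min) ≈ 13.4 kΩ

Output resistance R_th = R_top‖R_bot = (1.50 × 175)/176.5 = 1.487 kΩ.
The fractional drop is R_th/(R_th + R_L); requiring this ≤ 0.100 gives R_L ≥ R_th(1/0.100 − 1) = 1.487 × 9.000 = 13.4 kΩ.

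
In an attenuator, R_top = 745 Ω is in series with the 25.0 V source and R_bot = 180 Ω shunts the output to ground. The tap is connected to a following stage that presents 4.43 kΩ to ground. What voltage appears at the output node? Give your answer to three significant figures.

The load sits in parallel with R_bot: R_bot‖R_L = (180 × 4430) / (180 + 4430) = 173.0 Ω.
V_out = 25.0 × 173.0 / (745 + 173.0) = 25.0 × 173.0/918.0 = 4.71 V.

V_out ≈ 4.71 V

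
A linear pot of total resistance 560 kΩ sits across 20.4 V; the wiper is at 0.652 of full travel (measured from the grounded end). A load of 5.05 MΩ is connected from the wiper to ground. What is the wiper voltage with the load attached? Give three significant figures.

The wiper splits the pot into (1−α)R = 194.9 kΩ above and αR = 365.1 kΩ below.
Lower section ‖ load = 340.5 kΩ.
V_wiper = 20.4 × 340.5/(194.9 + 340.5) = 13.0 V.

V ≈ 13.0 V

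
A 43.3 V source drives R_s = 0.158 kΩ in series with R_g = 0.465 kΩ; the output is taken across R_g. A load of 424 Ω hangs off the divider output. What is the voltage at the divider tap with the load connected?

The load sits in parallel with R_g: R_g‖R_L = (465 × 424) / (465 + 424) = 221.8 Ω.
V_out = 43.3 × 221.8 / (158 + 221.8) = 43.3 × 221.8/379.8 = 25.3 V.
(Unloaded it would have been 32.3 V.)

V_out ≈ 25.3 V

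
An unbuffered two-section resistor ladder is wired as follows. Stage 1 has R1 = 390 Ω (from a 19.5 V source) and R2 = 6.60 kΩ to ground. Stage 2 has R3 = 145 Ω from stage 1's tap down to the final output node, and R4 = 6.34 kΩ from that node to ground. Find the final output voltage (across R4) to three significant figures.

V_out ≈ 17.0 V

Stage 2 presents R3+R4 = 6485 Ω as a load on stage 1's tap.
Stage 1's lower leg becomes R2‖(R3+R4) = 3271 Ω, so V_mid = 19.5 × 3271/3661 = 17.42 V.
Stage 2 is itself unloaded: V_out = V_mid × R4/(R3+R4) = 17.42 × 6340/6485 = 17.0 V.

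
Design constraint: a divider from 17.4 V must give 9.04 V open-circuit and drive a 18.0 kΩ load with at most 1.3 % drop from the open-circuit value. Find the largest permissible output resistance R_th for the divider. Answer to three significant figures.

R_th ≤ 237 Ω

Loading drop = R_th/(R_th + R_L) ≤ 0.0130, so R_th ≤ R_L · ε/(1−ε) = 18.0 kΩ × 0.0130/0.9870 = 237 Ω.
(Any R1, R2 with R2/(R1+R2) = 0.520 and R1‖R2 ≤ 237 Ω will meet the spec.)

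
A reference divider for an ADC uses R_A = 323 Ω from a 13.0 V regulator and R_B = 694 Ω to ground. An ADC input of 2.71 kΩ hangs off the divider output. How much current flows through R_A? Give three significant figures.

I ≈ 14.8 mA

R_B‖R_L = 552.5 Ω, so the source sees R_A + R_B‖R_L = 875.5 Ω.
I = 13.0 V / 875.5 Ω = 14.8 mA.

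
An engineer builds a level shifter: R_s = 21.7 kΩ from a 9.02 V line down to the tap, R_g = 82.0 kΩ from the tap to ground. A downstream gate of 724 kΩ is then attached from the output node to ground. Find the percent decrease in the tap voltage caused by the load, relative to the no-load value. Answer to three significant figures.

2.32 %

The divider's output (Thévenin) resistance is R_s‖R_g = 17.16 kΩ.
Fractional drop under load = R_th/(R_th + R_L) = 17.16 / (17.16 + 724) = 0.02315.
So the output falls by 2.32 %.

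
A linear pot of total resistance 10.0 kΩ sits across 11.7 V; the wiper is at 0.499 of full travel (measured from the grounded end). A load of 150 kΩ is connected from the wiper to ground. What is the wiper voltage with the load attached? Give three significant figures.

The wiper splits the pot into (1−α)R = 5.010 kΩ above and αR = 4.990 kΩ below.
Lower section ‖ load = 4.829 kΩ.
V_wiper = 11.7 × 4.829/(5.010 + 4.829) = 5.74 V.

V ≈ 5.74 V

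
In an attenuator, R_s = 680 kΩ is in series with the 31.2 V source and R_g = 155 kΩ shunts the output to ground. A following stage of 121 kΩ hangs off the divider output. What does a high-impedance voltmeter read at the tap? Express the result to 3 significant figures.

V_out ≈ 2.83 V

The load sits in parallel with R_g: R_g‖R_L = (155 × 121) / (155 + 121) = 67.95 kΩ.
V_out = 31.2 × 67.95 / (680 + 67.95) = 31.2 × 67.95/748.0 = 2.83 V.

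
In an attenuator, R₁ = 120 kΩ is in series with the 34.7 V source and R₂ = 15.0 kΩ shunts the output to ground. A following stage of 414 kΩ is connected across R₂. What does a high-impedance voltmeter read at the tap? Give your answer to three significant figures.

The load sits in parallel with R₂: R₂‖R_L = (15.0 × 414) / (15.0 + 414) = 14.48 kΩ.
V_out = 34.7 × 14.48 / (120 + 14.48) = 34.7 × 14.48/134.5 = 3.74 V.

V_out ≈ 3.74 V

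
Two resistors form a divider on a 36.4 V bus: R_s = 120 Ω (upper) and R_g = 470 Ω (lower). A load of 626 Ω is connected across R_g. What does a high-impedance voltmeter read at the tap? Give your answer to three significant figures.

The load sits in parallel with R_g: R_g‖R_L = (470 × 626) / (470 + 626) = 268.4 Ω.
V_out = 36.4 × 268.4 / (120 + 268.4) = 36.4 × 268.4/388.4 = 25.2 V.

V_out ≈ 25.2 V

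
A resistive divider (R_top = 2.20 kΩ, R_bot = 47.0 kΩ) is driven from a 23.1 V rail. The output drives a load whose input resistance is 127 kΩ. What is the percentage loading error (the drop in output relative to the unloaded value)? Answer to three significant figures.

The divider's output (Thévenin) resistance is R_top‖R_bot = 2.102 kΩ.
Fractional drop under load = R_th/(R_th + R_L) = 2.102 / (2.102 + 127) = 0.01628.
So the output falls by 1.63 %.

1.63 %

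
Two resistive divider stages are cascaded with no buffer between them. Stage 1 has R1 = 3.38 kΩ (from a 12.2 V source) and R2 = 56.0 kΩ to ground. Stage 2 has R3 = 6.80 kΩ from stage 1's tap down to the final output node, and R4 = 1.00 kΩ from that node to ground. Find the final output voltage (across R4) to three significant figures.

Stage 2 presents R3+R4 = 7.800 kΩ as a load on stage 1's tap.
Stage 1's lower leg becomes R2‖(R3+R4) = 6.846 kΩ, so V_mid = 12.2 × 6.846/10.23 = 8.168 V.
Stage 2 is itself unloaded: V_out = V_mid × R4/(R3+R4) = 8.168 × 1.00/7.800 = 1.05 V.

V_out ≈ 1.05 V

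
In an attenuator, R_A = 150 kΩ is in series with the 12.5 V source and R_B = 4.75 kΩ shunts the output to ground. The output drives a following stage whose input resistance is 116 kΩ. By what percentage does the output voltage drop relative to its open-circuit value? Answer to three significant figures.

The divider's output (Thévenin) resistance is R_A‖R_B = 4.604 kΩ.
Fractional drop under load = R_th/(R_th + R_L) = 4.604 / (4.604 + 116) = 0.03818.
So the output falls by 3.82 %.

3.82 %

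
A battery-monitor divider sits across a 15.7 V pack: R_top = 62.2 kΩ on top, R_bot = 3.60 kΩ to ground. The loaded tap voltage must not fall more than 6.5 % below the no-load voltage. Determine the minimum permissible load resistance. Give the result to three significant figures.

R_L(min) ≈ 49.0 kΩ

Output resistance R_th = R_top‖R_bot = (62.2 × 3.60)/65.80 = 3.403 kΩ.
The fractional drop is R_th/(R_th + R_L); requiring this ≤ 0.0650 gives R_L ≥ R_th(1/0.0650 − 1) = 3.403 × 14.38 = 49.0 kΩ.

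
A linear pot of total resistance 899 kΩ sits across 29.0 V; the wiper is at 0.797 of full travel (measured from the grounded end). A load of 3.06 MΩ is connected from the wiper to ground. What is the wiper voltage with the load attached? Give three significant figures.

V ≈ 22.1 V

The wiper splits the pot into (1−α)R = 182.5 kΩ above and αR = 716.5 kΩ below.
Lower section ‖ load = 580.6 kΩ.
V_wiper = 29.0 × 580.6/(182.5 + 580.6) = 22.1 V.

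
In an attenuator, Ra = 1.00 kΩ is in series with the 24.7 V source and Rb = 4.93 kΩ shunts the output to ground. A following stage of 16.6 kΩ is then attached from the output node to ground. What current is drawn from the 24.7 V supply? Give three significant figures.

I ≈ 5.14 mA

Rb‖R_L = 3.801 kΩ, so the source sees Ra + Rb‖R_L = 4.801 kΩ.
I = 24.7 V / 4.801 kΩ = 5.14 mA.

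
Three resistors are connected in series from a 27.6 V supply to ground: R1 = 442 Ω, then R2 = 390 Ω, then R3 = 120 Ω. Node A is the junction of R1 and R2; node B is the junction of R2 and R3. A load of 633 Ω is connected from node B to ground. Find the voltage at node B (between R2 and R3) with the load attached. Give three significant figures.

V ≈ 2.98 V

At node B, R3 is in parallel with the load: R3‖R_L = 100.9 Ω.
Below node A the resistance is R2 + (R3‖R_L) = 490.9 Ω, so V_A = 27.6 × 490.9/932.9 = 14.52 V.
Then V_B = V_A × (R3‖R_L)/(R2 + R3‖R_L) = 14.52 × 100.9/490.9 = 2.98 V.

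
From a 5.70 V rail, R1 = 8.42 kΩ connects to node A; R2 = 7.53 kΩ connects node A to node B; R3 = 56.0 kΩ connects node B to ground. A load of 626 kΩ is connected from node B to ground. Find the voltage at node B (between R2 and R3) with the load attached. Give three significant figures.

At node B, R3 is in parallel with the load: R3‖R_L = 51.40 kΩ.
Below node A the resistance is R2 + (R3‖R_L) = 58.93 kΩ, so V_A = 5.70 × 58.93/67.35 = 4.987 V.
Then V_B = V_A × (R3‖R_L)/(R2 + R3‖R_L) = 4.987 × 51.40/58.93 = 4.35 V.

V ≈ 4.35 V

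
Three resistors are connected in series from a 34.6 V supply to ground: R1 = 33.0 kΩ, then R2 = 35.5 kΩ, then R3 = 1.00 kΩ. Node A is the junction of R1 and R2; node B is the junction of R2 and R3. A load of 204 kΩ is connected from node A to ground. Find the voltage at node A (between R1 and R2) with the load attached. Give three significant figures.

V ≈ 16.7 V

Below node A the series string R2+R3 = 36.50 kΩ sits in parallel with the 204 kΩ load: 30.96 kΩ.
V_A = 34.6 × 30.96/(33.0 + 30.96) = 16.7 V.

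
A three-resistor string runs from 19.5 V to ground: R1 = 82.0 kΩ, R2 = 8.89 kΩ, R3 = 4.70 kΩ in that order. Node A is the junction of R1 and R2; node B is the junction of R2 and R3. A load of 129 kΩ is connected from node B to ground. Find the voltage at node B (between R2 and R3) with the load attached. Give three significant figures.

V ≈ 0.927 V

At node B, R3 is in parallel with the load: R3‖R_L = 4.535 kΩ.
Below node A the resistance is R2 + (R3‖R_L) = 13.42 kΩ, so V_A = 19.5 × 13.42/95.42 = 2.743 V.
Then V_B = V_A × (R3‖R_L)/(R2 + R3‖R_L) = 2.743 × 4.535/13.42 = 0.927 V.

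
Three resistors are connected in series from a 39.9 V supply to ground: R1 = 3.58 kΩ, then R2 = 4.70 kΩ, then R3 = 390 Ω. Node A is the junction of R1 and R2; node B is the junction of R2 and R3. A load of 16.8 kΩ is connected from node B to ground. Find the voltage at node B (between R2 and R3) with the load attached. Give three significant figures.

V ≈ 1.76 V

At node B, R3 is in parallel with the load: R3‖R_L = 381.2 Ω.
Below node A the resistance is R2 + (R3‖R_L) = 5081 Ω, so V_A = 39.9 × 5081/8661 = 23.41 V.
Then V_B = V_A × (R3‖R_L)/(R2 + R3‖R_L) = 23.41 × 381.2/5081 = 1.76 V.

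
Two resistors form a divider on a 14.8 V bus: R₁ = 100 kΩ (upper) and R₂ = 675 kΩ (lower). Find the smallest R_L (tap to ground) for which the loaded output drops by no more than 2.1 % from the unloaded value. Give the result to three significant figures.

Output resistance R_th = R₁‖R₂ = (100 × 675)/775.0 = 87.10 kΩ.
The fractional drop is R_th/(R_th + R_L); requiring this ≤ 0.0210 gives R_L ≥ R_th(1/0.0210 − 1) = 87.10 × 46.62 = 4.06 MΩ.

R_L(min) ≈ 4.06 MΩ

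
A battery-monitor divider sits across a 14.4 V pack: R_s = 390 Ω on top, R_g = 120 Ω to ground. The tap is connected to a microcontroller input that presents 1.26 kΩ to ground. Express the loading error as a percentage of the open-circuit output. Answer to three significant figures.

6.79 %

The divider's output (Thévenin) resistance is R_s‖R_g = 91.76 Ω.
Fractional drop under load = R_th/(R_th + R_L) = 91.76 / (91.76 + 1260) = 0.06789.
So the output falls by 6.79 %.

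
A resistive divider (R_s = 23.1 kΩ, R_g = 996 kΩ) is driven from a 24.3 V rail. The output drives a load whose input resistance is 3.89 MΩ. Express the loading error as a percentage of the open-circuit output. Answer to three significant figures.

The divider's output (Thévenin) resistance is R_s‖R_g = 22.58 kΩ.
Fractional drop under load = R_th/(R_th + R_L) = 22.58 / (22.58 + 3890) = 0.005770.
So the output falls by 0.577 %.

0.577 %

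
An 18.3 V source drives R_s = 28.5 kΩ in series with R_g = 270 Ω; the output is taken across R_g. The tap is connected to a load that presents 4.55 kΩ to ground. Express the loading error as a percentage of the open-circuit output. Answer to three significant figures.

5.55 %

The divider's output (Thévenin) resistance is R_s‖R_g = 267.5 Ω.
Fractional drop under load = R_th/(R_th + R_L) = 267.5 / (267.5 + 4550) = 0.05552.
So the output falls by 5.55 %.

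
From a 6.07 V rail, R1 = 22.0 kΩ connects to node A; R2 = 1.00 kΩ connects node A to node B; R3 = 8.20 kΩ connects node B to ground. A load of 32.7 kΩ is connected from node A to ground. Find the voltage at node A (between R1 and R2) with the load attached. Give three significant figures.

Below node A the series string R2+R3 = 9.200 kΩ sits in parallel with the 32.7 kΩ load: 7.180 kΩ.
V_A = 6.07 × 7.180/(22.0 + 7.180) = 1.49 V.

V ≈ 1.49 V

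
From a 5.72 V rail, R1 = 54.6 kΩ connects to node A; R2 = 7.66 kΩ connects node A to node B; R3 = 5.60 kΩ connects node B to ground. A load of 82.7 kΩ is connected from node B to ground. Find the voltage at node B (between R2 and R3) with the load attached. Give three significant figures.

At node B, R3 is in parallel with the load: R3‖R_L = 5.245 kΩ.
Below node A the resistance is R2 + (R3‖R_L) = 12.90 kΩ, so V_A = 5.72 × 12.90/67.50 = 1.093 V.
Then V_B = V_A × (R3‖R_L)/(R2 + R3‖R_L) = 1.093 × 5.245/12.90 = 0.444 V.

V ≈ 0.444 V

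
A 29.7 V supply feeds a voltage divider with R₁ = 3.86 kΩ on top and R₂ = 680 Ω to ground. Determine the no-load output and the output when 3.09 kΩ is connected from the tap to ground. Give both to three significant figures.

Open-circuit: V = 29.7 × 680/(3860 + 680) = 4.45 V.
With the load, R₂ becomes R₂‖R_L = 557.3 Ω, so V = 29.7 × 557.3/4417 = 3.75 V.

Unloaded: 4.45 V; loaded: 3.75 V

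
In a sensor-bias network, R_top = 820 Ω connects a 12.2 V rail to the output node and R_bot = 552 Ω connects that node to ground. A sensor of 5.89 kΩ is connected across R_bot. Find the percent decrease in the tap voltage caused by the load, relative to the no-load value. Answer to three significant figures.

The divider's output (Thévenin) resistance is R_top‖R_bot = 329.9 Ω.
Fractional drop under load = R_th/(R_th + R_L) = 329.9 / (329.9 + 5890) = 0.05304.
So the output falls by 5.30 %.

5.30 %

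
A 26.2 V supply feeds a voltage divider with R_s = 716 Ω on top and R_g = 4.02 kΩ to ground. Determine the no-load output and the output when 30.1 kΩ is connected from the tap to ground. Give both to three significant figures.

Open-circuit: V = 26.2 × 4020/(716 + 4020) = 22.2 V.
With the load, R_g becomes R_g‖R_L = 3546 Ω, so V = 26.2 × 3546/4262 = 21.8 V.

Unloaded: 22.2 V; loaded: 21.8 V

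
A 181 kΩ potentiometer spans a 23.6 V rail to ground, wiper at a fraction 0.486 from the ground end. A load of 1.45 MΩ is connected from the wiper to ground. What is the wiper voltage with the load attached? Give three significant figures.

V ≈ 11.1 V

The wiper splits the pot into (1−α)R = 93.03 kΩ above and αR = 87.97 kΩ below.
Lower section ‖ load = 82.93 kΩ.
V_wiper = 23.6 × 82.93/(93.03 + 82.93) = 11.1 V.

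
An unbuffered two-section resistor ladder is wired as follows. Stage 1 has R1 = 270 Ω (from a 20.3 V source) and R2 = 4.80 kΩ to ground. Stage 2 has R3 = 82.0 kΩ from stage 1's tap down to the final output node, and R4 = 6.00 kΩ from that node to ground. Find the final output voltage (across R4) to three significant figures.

V_out ≈ 1.31 V

Stage 2 presents R3+R4 = 88000 Ω as a load on stage 1's tap.
Stage 1's lower leg becomes R2‖(R3+R4) = 4552 Ω, so V_mid = 20.3 × 4552/4822 = 19.16 V.
Stage 2 is itself unloaded: V_out = V_mid × R4/(R3+R4) = 19.16 × 6000/88000 = 1.31 V.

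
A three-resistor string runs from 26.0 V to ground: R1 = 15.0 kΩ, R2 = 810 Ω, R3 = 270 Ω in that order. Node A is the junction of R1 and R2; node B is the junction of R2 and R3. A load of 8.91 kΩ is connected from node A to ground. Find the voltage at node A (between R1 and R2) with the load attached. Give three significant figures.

V ≈ 1.57 V

Below node A the series string R2+R3 = 1080 Ω sits in parallel with the 8910 Ω load: 963.2 Ω.
V_A = 26.0 × 963.2/(15000 + 963.2) = 1.57 V.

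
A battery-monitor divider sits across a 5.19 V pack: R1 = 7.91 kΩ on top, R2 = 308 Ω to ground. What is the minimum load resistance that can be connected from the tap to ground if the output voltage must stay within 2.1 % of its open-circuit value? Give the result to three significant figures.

R_L(min) ≈ 13.8 kΩ

Output resistance R_th = R1‖R2 = (7910 × 308)/8218 = 296.5 Ω.
The fractional drop is R_th/(R_th + R_L); requiring this ≤ 0.0210 gives R_L ≥ R_th(1/0.0210 − 1) = 296.5 × 46.62 = 13.8 kΩ.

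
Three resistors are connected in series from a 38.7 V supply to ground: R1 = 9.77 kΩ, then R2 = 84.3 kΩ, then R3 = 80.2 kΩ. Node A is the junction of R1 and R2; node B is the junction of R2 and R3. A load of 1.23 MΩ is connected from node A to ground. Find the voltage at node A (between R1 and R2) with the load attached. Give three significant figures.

V ≈ 36.3 V

Below node A the series string R2+R3 = 164.5 kΩ sits in parallel with the 1230 kΩ load: 145.1 kΩ.
V_A = 38.7 × 145.1/(9.77 + 145.1) = 36.3 V.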